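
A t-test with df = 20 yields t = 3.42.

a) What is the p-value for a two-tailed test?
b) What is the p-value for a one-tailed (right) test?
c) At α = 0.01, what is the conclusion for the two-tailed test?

Using t-distribution with df = 20:
a) Two-tailed: p = 2×P(T > 3.42) = 0.0027
b) One-tailed: p = P(T > 3.42) = 0.0014
c) 0.0027 < 0.01, reject H₀

Answer: a) 0.0027, b) 0.0014, c) reject H₀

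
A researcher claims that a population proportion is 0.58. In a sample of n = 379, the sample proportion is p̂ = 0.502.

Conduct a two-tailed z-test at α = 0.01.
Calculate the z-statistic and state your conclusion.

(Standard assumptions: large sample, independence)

Answer: z = -3.0767, reject H₀

Derivation:
H₀: p = 0.58, H₁: p ≠ 0.58
Standard error: SE = √(p₀(1-p₀)/n) = √(0.58×0.42/379) = 0.025352
z-statistic: z = (p̂ - p₀)/SE = (0.502 - 0.58)/0.025352 = -3.0767
Critical value: z_0.005 = ±2.576
p-value = 0.0021
Decision: reject H₀ at α = 0.01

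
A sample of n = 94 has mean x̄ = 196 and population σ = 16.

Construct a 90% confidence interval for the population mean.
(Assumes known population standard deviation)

Answer: (193.2853, 198.7147)

Derivation:
Confidence level: 90%, α = 0.1
z_0.05 = 1.645
SE = σ/√n = 16/√94 = 1.6503
Margin of error = 1.645 × 1.6503 = 2.7147
CI: x̄ ± margin = 196 ± 2.7147
CI: (193.2853, 198.7147)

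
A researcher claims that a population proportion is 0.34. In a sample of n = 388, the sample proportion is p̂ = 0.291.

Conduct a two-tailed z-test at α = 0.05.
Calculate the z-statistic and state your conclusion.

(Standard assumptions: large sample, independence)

Answer: z = -2.0375, reject H₀

Derivation:
H₀: p = 0.34, H₁: p ≠ 0.34
Standard error: SE = √(p₀(1-p₀)/n) = √(0.34×0.66/388) = 0.024049
z-statistic: z = (p̂ - p₀)/SE = (0.291 - 0.34)/0.024049 = -2.0375
Critical value: z_0.025 = ±1.960
p-value = 0.0416
Decision: reject H₀ at α = 0.05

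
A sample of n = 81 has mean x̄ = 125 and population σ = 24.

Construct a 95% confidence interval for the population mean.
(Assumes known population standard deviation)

Confidence level: 95%, α = 0.05
z_0.025 = 1.960
SE = σ/√n = 24/√81 = 2.6667
Margin of error = 1.960 × 2.6667 = 5.2267
CI: x̄ ± margin = 125 ± 5.2267
CI: (119.7733, 130.2267)

Answer: (119.7733, 130.2267)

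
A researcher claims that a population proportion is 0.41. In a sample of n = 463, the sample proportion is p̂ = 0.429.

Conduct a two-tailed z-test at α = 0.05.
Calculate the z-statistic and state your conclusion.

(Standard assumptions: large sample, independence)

H₀: p = 0.41, H₁: p ≠ 0.41
Standard error: SE = √(p₀(1-p₀)/n) = √(0.41×0.59/463) = 0.022857
z-statistic: z = (p̂ - p₀)/SE = (0.429 - 0.41)/0.022857 = 0.8313
Critical value: z_0.025 = ±1.960
p-value = 0.4058
Decision: fail to reject H₀ at α = 0.05

Answer: z = 0.8313, fail to reject H₀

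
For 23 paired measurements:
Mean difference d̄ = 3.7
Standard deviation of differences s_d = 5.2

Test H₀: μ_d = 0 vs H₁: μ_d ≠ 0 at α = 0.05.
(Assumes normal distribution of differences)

df = n - 1 = 22
SE = s_d/√n = 5.2/√23 = 1.0843
t = d̄/SE = 3.7/1.0843 = 3.4123
Critical value: t_{0.025,22} = ±2.074
p-value ≈ 0.0025
Decision: reject H₀

Answer: t = 3.4123, reject H₀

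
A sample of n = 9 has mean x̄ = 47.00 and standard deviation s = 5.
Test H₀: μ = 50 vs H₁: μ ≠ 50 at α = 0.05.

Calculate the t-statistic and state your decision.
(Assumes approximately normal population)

Answer: t = -1.8000, fail to reject H₀

Derivation:
df = n - 1 = 8
SE = s/√n = 5/√9 = 1.6667
t = (x̄ - μ₀)/SE = (47.00 - 50)/1.6667 = -1.8000
Critical value: t_{0.025,8} = ±2.306
p-value ≈ 0.1096
Decision: fail to reject H₀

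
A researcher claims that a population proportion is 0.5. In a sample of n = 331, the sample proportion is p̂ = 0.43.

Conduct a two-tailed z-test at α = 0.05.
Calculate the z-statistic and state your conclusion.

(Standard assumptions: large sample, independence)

Answer: z = -2.5471, reject H₀

Derivation:
H₀: p = 0.5, H₁: p ≠ 0.5
Standard error: SE = √(p₀(1-p₀)/n) = √(0.5×0.5/331) = 0.027482
z-statistic: z = (p̂ - p₀)/SE = (0.43 - 0.5)/0.027482 = -2.5471
Critical value: z_0.025 = ±1.960
p-value = 0.0109
Decision: reject H₀ at α = 0.05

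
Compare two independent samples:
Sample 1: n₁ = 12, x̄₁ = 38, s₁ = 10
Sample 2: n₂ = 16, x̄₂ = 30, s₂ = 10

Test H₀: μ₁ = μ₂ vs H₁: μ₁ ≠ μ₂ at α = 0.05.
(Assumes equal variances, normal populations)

Pooled variance: s²_p = [11×10² + 15×10²]/(26) = 100.0000
s_p = 10.0000
SE = s_p×√(1/n₁ + 1/n₂) = 10.0000×√(1/12 + 1/16) = 3.8188
t = (x̄₁ - x̄₂)/SE = (38 - 30)/3.8188 = 2.0949
df = 26, t-critical = ±2.056
Decision: reject H₀

Answer: t = 2.0949, reject H₀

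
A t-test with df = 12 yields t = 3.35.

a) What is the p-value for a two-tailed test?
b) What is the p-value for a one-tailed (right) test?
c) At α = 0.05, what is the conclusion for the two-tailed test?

Using t-distribution with df = 12:
a) Two-tailed: p = 2×P(T > 3.35) = 0.0058
b) One-tailed: p = P(T > 3.35) = 0.0029
c) 0.0058 < 0.05, reject H₀

Answer: a) 0.0058, b) 0.0029, c) reject H₀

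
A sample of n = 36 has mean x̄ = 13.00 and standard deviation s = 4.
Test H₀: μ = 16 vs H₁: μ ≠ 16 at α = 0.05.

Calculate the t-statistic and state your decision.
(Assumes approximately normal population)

df = n - 1 = 35
SE = s/√n = 4/√36 = 0.6667
t = (x̄ - μ₀)/SE = (13.00 - 16)/0.6667 = -4.4998
Critical value: t_{0.025,35} = ±2.030
p-value ≈ 0.0001
Decision: reject H₀

Answer: t = -4.4998, reject H₀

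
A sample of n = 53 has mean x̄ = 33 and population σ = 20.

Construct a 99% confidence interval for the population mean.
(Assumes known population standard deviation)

Confidence level: 99%, α = 0.01
z_0.005 = 2.576
SE = σ/√n = 20/√53 = 2.7472
Margin of error = 2.576 × 2.7472 = 7.0768
CI: x̄ ± margin = 33 ± 7.0768
CI: (25.9232, 40.0768)

Answer: (25.9232, 40.0768)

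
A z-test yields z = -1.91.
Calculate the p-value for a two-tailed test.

Answer: p-value ≈ 0.0561

Derivation:
For z = -1.91:
p = 2×P(Z > |-1.91|) = 2×(1 - Φ(1.91)) = 0.0561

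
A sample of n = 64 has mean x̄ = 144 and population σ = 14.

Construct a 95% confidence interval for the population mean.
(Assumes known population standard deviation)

Confidence level: 95%, α = 0.05
z_0.025 = 1.960
SE = σ/√n = 14/√64 = 1.7500
Margin of error = 1.960 × 1.7500 = 3.4300
CI: x̄ ± margin = 144 ± 3.4300
CI: (140.5700, 147.4300)

Answer: (140.5700, 147.4300)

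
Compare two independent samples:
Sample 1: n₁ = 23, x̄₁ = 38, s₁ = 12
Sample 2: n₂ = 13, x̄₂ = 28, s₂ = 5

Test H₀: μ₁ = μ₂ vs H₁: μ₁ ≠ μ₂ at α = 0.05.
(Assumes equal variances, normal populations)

Answer: t = 2.8536, reject H₀

Derivation:
Pooled variance: s²_p = [22×12² + 12×5²]/(34) = 102.0000
s_p = 10.0995
SE = s_p×√(1/n₁ + 1/n₂) = 10.0995×√(1/23 + 1/13) = 3.5044
t = (x̄₁ - x̄₂)/SE = (38 - 28)/3.5044 = 2.8536
df = 34, t-critical = ±2.032
Decision: reject H₀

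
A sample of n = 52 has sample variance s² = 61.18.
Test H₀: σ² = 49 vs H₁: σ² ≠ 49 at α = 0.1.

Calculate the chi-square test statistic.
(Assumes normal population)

Answer: χ² = 63.6771, fail to reject H₀

Derivation:
df = n - 1 = 51
χ² = (n-1)s²/σ₀² = 51×61.18/49 = 63.6771
Critical values: χ²_{0.95,51} = 35.600, χ²_{0.05,51} = 68.669
Rejection region: χ² < 35.600 or χ² > 68.669
Decision: fail to reject H₀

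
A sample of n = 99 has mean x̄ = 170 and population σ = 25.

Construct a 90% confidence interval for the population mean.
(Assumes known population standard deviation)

Answer: (165.8668, 174.1332)

Derivation:
Confidence level: 90%, α = 0.1
z_0.05 = 1.645
SE = σ/√n = 25/√99 = 2.5126
Margin of error = 1.645 × 2.5126 = 4.1332
CI: x̄ ± margin = 170 ± 4.1332
CI: (165.8668, 174.1332)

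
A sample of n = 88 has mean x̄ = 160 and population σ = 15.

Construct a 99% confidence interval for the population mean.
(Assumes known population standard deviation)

Answer: (155.8810, 164.1190)

Derivation:
Confidence level: 99%, α = 0.01
z_0.005 = 2.576
SE = σ/√n = 15/√88 = 1.5990
Margin of error = 2.576 × 1.5990 = 4.1190
CI: x̄ ± margin = 160 ± 4.1190
CI: (155.8810, 164.1190)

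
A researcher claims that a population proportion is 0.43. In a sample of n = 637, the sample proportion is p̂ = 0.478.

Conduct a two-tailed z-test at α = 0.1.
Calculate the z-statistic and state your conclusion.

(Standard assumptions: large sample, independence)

H₀: p = 0.43, H₁: p ≠ 0.43
Standard error: SE = √(p₀(1-p₀)/n) = √(0.43×0.57/637) = 0.019616
z-statistic: z = (p̂ - p₀)/SE = (0.478 - 0.43)/0.019616 = 2.4470
Critical value: z_0.05 = ±1.645
p-value = 0.0144
Decision: reject H₀ at α = 0.1

Answer: z = 2.4470, reject H₀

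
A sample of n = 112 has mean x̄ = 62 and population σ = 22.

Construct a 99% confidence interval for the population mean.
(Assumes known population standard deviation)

Answer: (56.6450, 67.3550)

Derivation:
Confidence level: 99%, α = 0.01
z_0.005 = 2.576
SE = σ/√n = 22/√112 = 2.0788
Margin of error = 2.576 × 2.0788 = 5.3550
CI: x̄ ± margin = 62 ± 5.3550
CI: (56.6450, 67.3550)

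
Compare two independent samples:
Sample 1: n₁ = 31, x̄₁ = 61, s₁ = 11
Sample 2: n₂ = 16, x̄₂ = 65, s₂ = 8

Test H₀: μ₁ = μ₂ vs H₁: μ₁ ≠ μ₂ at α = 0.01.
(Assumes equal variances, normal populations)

Answer: t = -1.2866, fail to reject H₀

Derivation:
Pooled variance: s²_p = [30×11² + 15×8²]/(45) = 102.0000
s_p = 10.0995
SE = s_p×√(1/n₁ + 1/n₂) = 10.0995×√(1/31 + 1/16) = 3.1089
t = (x̄₁ - x̄₂)/SE = (61 - 65)/3.1089 = -1.2866
df = 45, t-critical = ±2.690
Decision: fail to reject H₀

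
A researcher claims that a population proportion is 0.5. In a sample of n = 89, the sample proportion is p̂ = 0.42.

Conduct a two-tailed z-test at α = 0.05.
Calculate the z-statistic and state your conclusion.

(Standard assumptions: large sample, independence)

H₀: p = 0.5, H₁: p ≠ 0.5
Standard error: SE = √(p₀(1-p₀)/n) = √(0.5×0.5/89) = 0.053000
z-statistic: z = (p̂ - p₀)/SE = (0.42 - 0.5)/0.053000 = -1.5094
Critical value: z_0.025 = ±1.960
p-value = 0.1312
Decision: fail to reject H₀ at α = 0.05

Answer: z = -1.5094, fail to reject H₀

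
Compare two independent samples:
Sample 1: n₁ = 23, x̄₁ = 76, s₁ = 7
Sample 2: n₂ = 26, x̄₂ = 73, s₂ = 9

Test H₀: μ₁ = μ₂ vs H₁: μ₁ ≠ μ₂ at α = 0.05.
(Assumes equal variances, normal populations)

Pooled variance: s²_p = [22×7² + 25×9²]/(47) = 66.0213
s_p = 8.1253
SE = s_p×√(1/n₁ + 1/n₂) = 8.1253×√(1/23 + 1/26) = 2.3259
t = (x̄₁ - x̄₂)/SE = (76 - 73)/2.3259 = 1.2898
df = 47, t-critical = ±2.012
Decision: fail to reject H₀

Answer: t = 1.2898, fail to reject H₀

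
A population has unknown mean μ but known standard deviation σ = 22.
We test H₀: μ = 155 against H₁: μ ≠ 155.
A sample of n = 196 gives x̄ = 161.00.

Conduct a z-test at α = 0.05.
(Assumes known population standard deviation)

Standard error: SE = σ/√n = 22/√196 = 1.5714
z-statistic: z = (x̄ - μ₀)/SE = (161.00 - 155)/1.5714 = 3.8183
Critical value: ±1.960
p-value = 0.0001
Decision: reject H₀

Answer: z = 3.8183, reject H₀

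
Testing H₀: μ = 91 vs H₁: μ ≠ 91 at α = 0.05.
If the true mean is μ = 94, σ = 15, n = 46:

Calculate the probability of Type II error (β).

Answer: β ≈ 0.7265

Derivation:
SE = σ/√n = 15/√46 = 2.2116
Critical values: μ₀ ± z_0.025×SE = 91 ± 1.960×2.2116
Acceptance region: (86.6653, 95.3347)
Under H₁ (μ = 94): z_high = (95.3347 - 94)/2.2116 = 0.6035, z_low = (86.6653 - 94)/2.2116 = -3.3165
β = P(not reject | H₁) = Φ(0.6035) - Φ(-3.3165) ≈ 0.7265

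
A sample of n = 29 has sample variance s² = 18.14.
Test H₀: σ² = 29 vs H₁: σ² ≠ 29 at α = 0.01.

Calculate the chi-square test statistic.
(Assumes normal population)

df = n - 1 = 28
χ² = (n-1)s²/σ₀² = 28×18.14/29 = 17.5145
Critical values: χ²_{0.995,28} = 12.461, χ²_{0.005,28} = 50.993
Rejection region: χ² < 12.461 or χ² > 50.993
Decision: fail to reject H₀

Answer: χ² = 17.5145, fail to reject H₀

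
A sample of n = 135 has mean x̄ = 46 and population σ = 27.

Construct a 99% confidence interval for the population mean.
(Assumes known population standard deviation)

Answer: (40.0139, 51.9861)

Derivation:
Confidence level: 99%, α = 0.01
z_0.005 = 2.576
SE = σ/√n = 27/√135 = 2.3238
Margin of error = 2.576 × 2.3238 = 5.9861
CI: x̄ ± margin = 46 ± 5.9861
CI: (40.0139, 51.9861)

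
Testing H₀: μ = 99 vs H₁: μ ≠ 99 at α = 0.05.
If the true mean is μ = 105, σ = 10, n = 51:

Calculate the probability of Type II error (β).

Answer: β ≈ 0.0100

Derivation:
SE = σ/√n = 10/√51 = 1.4003
Critical values: μ₀ ± z_0.025×SE = 99 ± 1.960×1.4003
Acceptance region: (96.2554, 101.7446)
Under H₁ (μ = 105): z_high = (101.7446 - 105)/1.4003 = -2.3248, z_low = (96.2554 - 105)/1.4003 = -6.2448
β = P(not reject | H₁) = Φ(-2.3248) - Φ(-6.2448) ≈ 0.0100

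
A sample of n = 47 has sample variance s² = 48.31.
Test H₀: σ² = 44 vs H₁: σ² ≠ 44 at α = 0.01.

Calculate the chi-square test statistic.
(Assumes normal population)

Answer: χ² = 50.5059, fail to reject H₀

Derivation:
df = n - 1 = 46
χ² = (n-1)s²/σ₀² = 46×48.31/44 = 50.5059
Critical values: χ²_{0.995,46} = 25.041, χ²_{0.005,46} = 74.437
Rejection region: χ² < 25.041 or χ² > 74.437
Decision: fail to reject H₀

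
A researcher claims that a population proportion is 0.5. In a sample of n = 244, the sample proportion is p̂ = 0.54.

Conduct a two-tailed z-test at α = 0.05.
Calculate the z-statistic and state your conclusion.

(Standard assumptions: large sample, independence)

H₀: p = 0.5, H₁: p ≠ 0.5
Standard error: SE = √(p₀(1-p₀)/n) = √(0.5×0.5/244) = 0.032009
z-statistic: z = (p̂ - p₀)/SE = (0.54 - 0.5)/0.032009 = 1.2496
Critical value: z_0.025 = ±1.960
p-value = 0.2114
Decision: fail to reject H₀ at α = 0.05

Answer: z = 1.2496, fail to reject H₀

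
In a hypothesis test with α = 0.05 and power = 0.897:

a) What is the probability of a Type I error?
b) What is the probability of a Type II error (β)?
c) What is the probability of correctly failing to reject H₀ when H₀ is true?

a) Type I error probability = α = 0.05
b) Power = P(reject H₀ | H₁ true) = 1 - β = 0.897, so Type II error probability = β = 1 - Power = 0.103
c) P(fail to reject H₀ | H₀ true) = 1 - α = 0.95

Answer: a) 0.05, b) 0.103, c) 0.95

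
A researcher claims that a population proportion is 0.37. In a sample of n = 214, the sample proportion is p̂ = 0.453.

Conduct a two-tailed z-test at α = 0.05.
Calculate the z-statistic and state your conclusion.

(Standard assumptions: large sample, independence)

Answer: z = 2.5148, reject H₀

Derivation:
H₀: p = 0.37, H₁: p ≠ 0.37
Standard error: SE = √(p₀(1-p₀)/n) = √(0.37×0.63/214) = 0.033004
z-statistic: z = (p̂ - p₀)/SE = (0.453 - 0.37)/0.033004 = 2.5148
Critical value: z_0.025 = ±1.960
p-value = 0.0119
Decision: reject H₀ at α = 0.05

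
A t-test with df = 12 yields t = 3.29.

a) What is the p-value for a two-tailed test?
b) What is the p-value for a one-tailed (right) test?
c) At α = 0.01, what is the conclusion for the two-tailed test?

Answer: a) 0.0065, b) 0.0032, c) reject H₀

Derivation:
Using t-distribution with df = 12:
a) Two-tailed: p = 2×P(T > 3.29) = 0.0065
b) One-tailed: p = P(T > 3.29) = 0.0032
c) 0.0065 < 0.01, reject H₀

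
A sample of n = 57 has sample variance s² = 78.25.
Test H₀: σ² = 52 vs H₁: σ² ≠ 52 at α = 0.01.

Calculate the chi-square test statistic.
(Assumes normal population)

Answer: χ² = 84.2692, fail to reject H₀

Derivation:
df = n - 1 = 56
χ² = (n-1)s²/σ₀² = 56×78.25/52 = 84.2692
Critical values: χ²_{0.995,56} = 32.490, χ²_{0.005,56} = 86.994
Rejection region: χ² < 32.490 or χ² > 86.994
Decision: fail to reject H₀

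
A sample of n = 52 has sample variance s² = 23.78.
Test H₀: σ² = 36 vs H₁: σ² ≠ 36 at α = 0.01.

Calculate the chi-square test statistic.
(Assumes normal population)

df = n - 1 = 51
χ² = (n-1)s²/σ₀² = 51×23.78/36 = 33.6883
Critical values: χ²_{0.995,51} = 28.735, χ²_{0.005,51} = 80.747
Rejection region: χ² < 28.735 or χ² > 80.747
Decision: fail to reject H₀

Answer: χ² = 33.6883, fail to reject H₀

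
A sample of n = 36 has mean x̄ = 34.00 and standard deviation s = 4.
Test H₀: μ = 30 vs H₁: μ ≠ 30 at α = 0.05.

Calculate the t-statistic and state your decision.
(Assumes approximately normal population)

df = n - 1 = 35
SE = s/√n = 4/√36 = 0.6667
t = (x̄ - μ₀)/SE = (34.00 - 30)/0.6667 = 5.9997
Critical value: t_{0.025,35} = ±2.030
p-value < 0.0001
Decision: reject H₀

Answer: t = 5.9997, reject H₀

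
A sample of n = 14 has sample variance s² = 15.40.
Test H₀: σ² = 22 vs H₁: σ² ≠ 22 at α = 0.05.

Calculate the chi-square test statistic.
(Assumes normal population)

df = n - 1 = 13
χ² = (n-1)s²/σ₀² = 13×15.40/22 = 9.1000
Critical values: χ²_{0.975,13} = 5.009, χ²_{0.025,13} = 24.736
Rejection region: χ² < 5.009 or χ² > 24.736
Decision: fail to reject H₀

Answer: χ² = 9.1000, fail to reject H₀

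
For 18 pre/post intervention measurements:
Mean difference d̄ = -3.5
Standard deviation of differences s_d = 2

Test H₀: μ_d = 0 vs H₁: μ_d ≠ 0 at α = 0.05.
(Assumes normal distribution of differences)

df = n - 1 = 17
SE = s_d/√n = 2/√18 = 0.4714
t = d̄/SE = -3.5/0.4714 = -7.4247
Critical value: t_{0.025,17} = ±2.110
p-value < 0.0001
Decision: reject H₀

Answer: t = -7.4247, reject H₀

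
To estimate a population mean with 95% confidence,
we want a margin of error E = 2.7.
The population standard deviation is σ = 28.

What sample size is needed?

Answer: n = 414

Derivation:
z_0.025 = 1.960
n = (z×σ/E)² = (1.960×28/2.7)²
n = 413.1433
Round up: n = 414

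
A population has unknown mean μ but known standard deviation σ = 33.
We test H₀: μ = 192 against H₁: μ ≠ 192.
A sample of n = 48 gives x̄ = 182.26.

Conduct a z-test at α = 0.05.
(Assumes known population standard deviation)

Standard error: SE = σ/√n = 33/√48 = 4.7631
z-statistic: z = (x̄ - μ₀)/SE = (182.26 - 192)/4.7631 = -2.0449
Critical value: ±1.960
p-value = 0.0409
Decision: reject H₀

Answer: z = -2.0449, reject H₀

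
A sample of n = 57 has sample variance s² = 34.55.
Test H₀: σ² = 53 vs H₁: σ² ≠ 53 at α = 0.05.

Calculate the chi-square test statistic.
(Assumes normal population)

Answer: χ² = 36.5057, reject H₀

Derivation:
df = n - 1 = 56
χ² = (n-1)s²/σ₀² = 56×34.55/53 = 36.5057
Critical values: χ²_{0.975,56} = 37.212, χ²_{0.025,56} = 78.567
Rejection region: χ² < 37.212 or χ² > 78.567
Decision: reject H₀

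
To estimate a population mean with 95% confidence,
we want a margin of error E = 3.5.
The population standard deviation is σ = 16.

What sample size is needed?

z_0.025 = 1.960
n = (z×σ/E)² = (1.960×16/3.5)²
n = 80.2816
Round up: n = 81

Answer: n = 81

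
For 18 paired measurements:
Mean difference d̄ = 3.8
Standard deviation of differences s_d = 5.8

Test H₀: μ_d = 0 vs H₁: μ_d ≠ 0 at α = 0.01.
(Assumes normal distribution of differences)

Answer: t = 2.7796, fail to reject H₀

Derivation:
df = n - 1 = 17
SE = s_d/√n = 5.8/√18 = 1.3671
t = d̄/SE = 3.8/1.3671 = 2.7796
Critical value: t_{0.005,17} = ±2.898
p-value ≈ 0.0128
Decision: fail to reject H₀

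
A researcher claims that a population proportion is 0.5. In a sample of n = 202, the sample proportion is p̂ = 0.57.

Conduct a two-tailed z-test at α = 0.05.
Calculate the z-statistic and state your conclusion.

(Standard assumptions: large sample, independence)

Answer: z = 1.9898, reject H₀

Derivation:
H₀: p = 0.5, H₁: p ≠ 0.5
Standard error: SE = √(p₀(1-p₀)/n) = √(0.5×0.5/202) = 0.035180
z-statistic: z = (p̂ - p₀)/SE = (0.57 - 0.5)/0.035180 = 1.9898
Critical value: z_0.025 = ±1.960
p-value = 0.0466
Decision: reject H₀ at α = 0.05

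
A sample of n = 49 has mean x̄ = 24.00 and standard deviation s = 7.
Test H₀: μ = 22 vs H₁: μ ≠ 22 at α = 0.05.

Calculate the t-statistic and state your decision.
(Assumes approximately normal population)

df = n - 1 = 48
SE = s/√n = 7/√49 = 1.0000
t = (x̄ - μ₀)/SE = (24.00 - 22)/1.0000 = 2.0000
Critical value: t_{0.025,48} = ±2.011
p-value ≈ 0.0512
Decision: fail to reject H₀

Answer: t = 2.0000, fail to reject H₀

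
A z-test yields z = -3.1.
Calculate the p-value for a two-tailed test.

Answer: p-value ≈ 0.0019

Derivation:
For z = -3.1:
p = 2×P(Z > |-3.1|) = 2×(1 - Φ(3.1)) = 0.0019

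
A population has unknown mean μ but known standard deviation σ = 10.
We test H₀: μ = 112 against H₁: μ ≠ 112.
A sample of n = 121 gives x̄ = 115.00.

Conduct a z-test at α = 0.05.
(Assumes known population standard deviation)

Standard error: SE = σ/√n = 10/√121 = 0.9091
z-statistic: z = (x̄ - μ₀)/SE = (115.00 - 112)/0.9091 = 3.3000
Critical value: ±1.960
p-value = 0.0010
Decision: reject H₀

Answer: z = 3.3000, reject H₀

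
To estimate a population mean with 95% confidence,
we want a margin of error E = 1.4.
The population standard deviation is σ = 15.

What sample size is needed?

z_0.025 = 1.960
n = (z×σ/E)² = (1.960×15/1.4)²
n = 441.0000
Already a whole number: n = 441

Answer: n = 441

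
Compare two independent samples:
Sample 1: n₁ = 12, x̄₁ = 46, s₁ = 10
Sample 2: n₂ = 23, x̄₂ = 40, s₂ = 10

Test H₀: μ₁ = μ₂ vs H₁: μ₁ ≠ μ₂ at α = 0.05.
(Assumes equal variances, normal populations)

Answer: t = 1.6849, fail to reject H₀

Derivation:
Pooled variance: s²_p = [11×10² + 22×10²]/(33) = 100.0000
s_p = 10.0000
SE = s_p×√(1/n₁ + 1/n₂) = 10.0000×√(1/12 + 1/23) = 3.5611
t = (x̄₁ - x̄₂)/SE = (46 - 40)/3.5611 = 1.6849
df = 33, t-critical = ±2.035
Decision: fail to reject H₀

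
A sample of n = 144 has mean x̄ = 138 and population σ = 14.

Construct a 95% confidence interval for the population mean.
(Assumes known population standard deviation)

Confidence level: 95%, α = 0.05
z_0.025 = 1.960
SE = σ/√n = 14/√144 = 1.1667
Margin of error = 1.960 × 1.1667 = 2.2867
CI: x̄ ± margin = 138 ± 2.2867
CI: (135.7133, 140.2867)

Answer: (135.7133, 140.2867)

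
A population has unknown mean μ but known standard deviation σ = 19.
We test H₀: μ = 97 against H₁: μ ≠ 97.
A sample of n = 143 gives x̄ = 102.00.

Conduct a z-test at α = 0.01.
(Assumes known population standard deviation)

Answer: z = 3.1468, reject H₀

Derivation:
Standard error: SE = σ/√n = 19/√143 = 1.5889
z-statistic: z = (x̄ - μ₀)/SE = (102.00 - 97)/1.5889 = 3.1468
Critical value: ±2.576
p-value = 0.0017
Decision: reject H₀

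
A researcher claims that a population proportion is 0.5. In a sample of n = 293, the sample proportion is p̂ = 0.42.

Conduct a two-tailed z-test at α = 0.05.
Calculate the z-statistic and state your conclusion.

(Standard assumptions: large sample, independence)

Answer: z = -2.7388, reject H₀

Derivation:
H₀: p = 0.5, H₁: p ≠ 0.5
Standard error: SE = √(p₀(1-p₀)/n) = √(0.5×0.5/293) = 0.029210
z-statistic: z = (p̂ - p₀)/SE = (0.42 - 0.5)/0.029210 = -2.7388
Critical value: z_0.025 = ±1.960
p-value = 0.0062
Decision: reject H₀ at α = 0.05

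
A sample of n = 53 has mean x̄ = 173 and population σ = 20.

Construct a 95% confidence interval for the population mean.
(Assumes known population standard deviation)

Confidence level: 95%, α = 0.05
z_0.025 = 1.960
SE = σ/√n = 20/√53 = 2.7472
Margin of error = 1.960 × 2.7472 = 5.3845
CI: x̄ ± margin = 173 ± 5.3845
CI: (167.6155, 178.3845)

Answer: (167.6155, 178.3845)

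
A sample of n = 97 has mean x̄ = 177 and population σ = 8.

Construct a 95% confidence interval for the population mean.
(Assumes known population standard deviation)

Answer: (175.4079, 178.5921)

Derivation:
Confidence level: 95%, α = 0.05
z_0.025 = 1.960
SE = σ/√n = 8/√97 = 0.8123
Margin of error = 1.960 × 0.8123 = 1.5921
CI: x̄ ± margin = 177 ± 1.5921
CI: (175.4079, 178.5921)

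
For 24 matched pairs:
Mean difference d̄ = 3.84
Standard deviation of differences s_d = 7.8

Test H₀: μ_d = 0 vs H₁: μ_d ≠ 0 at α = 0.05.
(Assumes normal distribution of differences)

Answer: t = 2.4118, reject H₀

Derivation:
df = n - 1 = 23
SE = s_d/√n = 7.8/√24 = 1.5922
t = d̄/SE = 3.84/1.5922 = 2.4118
Critical value: t_{0.025,23} = ±2.069
p-value ≈ 0.0243
Decision: reject H₀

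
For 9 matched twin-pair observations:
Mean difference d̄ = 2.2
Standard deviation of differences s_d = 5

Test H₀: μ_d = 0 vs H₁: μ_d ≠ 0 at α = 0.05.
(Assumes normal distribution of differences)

df = n - 1 = 8
SE = s_d/√n = 5/√9 = 1.6667
t = d̄/SE = 2.2/1.6667 = 1.3200
Critical value: t_{0.025,8} = ±2.306
p-value ≈ 0.2234
Decision: fail to reject H₀

Answer: t = 1.3200, fail to reject H₀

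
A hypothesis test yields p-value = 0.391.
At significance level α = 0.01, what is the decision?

Answer: fail to reject H₀

Derivation:
Compare p-value to α:
0.391 ≥ 0.01
Decision: fail to reject H₀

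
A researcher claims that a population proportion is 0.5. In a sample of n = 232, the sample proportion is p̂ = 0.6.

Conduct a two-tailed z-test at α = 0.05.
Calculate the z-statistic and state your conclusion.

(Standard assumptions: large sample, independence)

Answer: z = 3.0463, reject H₀

Derivation:
H₀: p = 0.5, H₁: p ≠ 0.5
Standard error: SE = √(p₀(1-p₀)/n) = √(0.5×0.5/232) = 0.032827
z-statistic: z = (p̂ - p₀)/SE = (0.6 - 0.5)/0.032827 = 3.0463
Critical value: z_0.025 = ±1.960
p-value = 0.0023
Decision: reject H₀ at α = 0.05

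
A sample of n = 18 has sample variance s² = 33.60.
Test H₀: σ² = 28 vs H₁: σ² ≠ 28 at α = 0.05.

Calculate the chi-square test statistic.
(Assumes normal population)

df = n - 1 = 17
χ² = (n-1)s²/σ₀² = 17×33.60/28 = 20.4000
Critical values: χ²_{0.975,17} = 7.564, χ²_{0.025,17} = 30.191
Rejection region: χ² < 7.564 or χ² > 30.191
Decision: fail to reject H₀

Answer: χ² = 20.4000, fail to reject H₀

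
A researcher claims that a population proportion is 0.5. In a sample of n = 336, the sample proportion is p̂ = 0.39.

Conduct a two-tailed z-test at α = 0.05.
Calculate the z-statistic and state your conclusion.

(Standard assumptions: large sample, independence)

Answer: z = -4.0327, reject H₀

Derivation:
H₀: p = 0.5, H₁: p ≠ 0.5
Standard error: SE = √(p₀(1-p₀)/n) = √(0.5×0.5/336) = 0.027277
z-statistic: z = (p̂ - p₀)/SE = (0.39 - 0.5)/0.027277 = -4.0327
Critical value: z_0.025 = ±1.960
p-value = 0.0001
Decision: reject H₀ at α = 0.05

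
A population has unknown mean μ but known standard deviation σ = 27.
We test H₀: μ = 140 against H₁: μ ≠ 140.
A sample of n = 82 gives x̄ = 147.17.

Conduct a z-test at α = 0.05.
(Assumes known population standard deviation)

Standard error: SE = σ/√n = 27/√82 = 2.9817
z-statistic: z = (x̄ - μ₀)/SE = (147.17 - 140)/2.9817 = 2.4047
Critical value: ±1.960
p-value = 0.0162
Decision: reject H₀

Answer: z = 2.4047, reject H₀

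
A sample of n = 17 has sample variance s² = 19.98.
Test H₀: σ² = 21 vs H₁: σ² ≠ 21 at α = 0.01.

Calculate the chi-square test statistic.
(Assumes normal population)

Answer: χ² = 15.2229, fail to reject H₀

Derivation:
df = n - 1 = 16
χ² = (n-1)s²/σ₀² = 16×19.98/21 = 15.2229
Critical values: χ²_{0.995,16} = 5.142, χ²_{0.005,16} = 34.267
Rejection region: χ² < 5.142 or χ² > 34.267
Decision: fail to reject H₀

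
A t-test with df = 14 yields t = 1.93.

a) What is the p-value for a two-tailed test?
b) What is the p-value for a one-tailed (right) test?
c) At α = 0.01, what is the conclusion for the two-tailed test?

Answer: a) 0.0741, b) 0.0371, c) fail to reject H₀

Derivation:
Using t-distribution with df = 14:
a) Two-tailed: p = 2×P(T > 1.93) = 0.0741
b) One-tailed: p = P(T > 1.93) = 0.0371
c) 0.0741 ≥ 0.01, fail to reject H₀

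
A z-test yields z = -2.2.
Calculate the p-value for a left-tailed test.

For z = -2.2:
p = P(Z < -2.2) = Φ(-2.2) = 0.0139

Answer: p-value ≈ 0.0139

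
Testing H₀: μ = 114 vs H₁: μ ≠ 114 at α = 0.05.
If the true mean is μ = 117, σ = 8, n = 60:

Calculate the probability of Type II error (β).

Answer: β ≈ 0.1724

Derivation:
SE = σ/√n = 8/√60 = 1.0328
Critical values: μ₀ ± z_0.025×SE = 114 ± 1.960×1.0328
Acceptance region: (111.9757, 116.0243)
Under H₁ (μ = 117): z_high = (116.0243 - 117)/1.0328 = -0.9447, z_low = (111.9757 - 117)/1.0328 = -4.8647
β = P(not reject | H₁) = Φ(-0.9447) - Φ(-4.8647) ≈ 0.1724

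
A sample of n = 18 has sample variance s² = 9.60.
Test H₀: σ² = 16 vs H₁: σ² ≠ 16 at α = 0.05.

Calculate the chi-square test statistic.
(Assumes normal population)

Answer: χ² = 10.2000, fail to reject H₀

Derivation:
df = n - 1 = 17
χ² = (n-1)s²/σ₀² = 17×9.60/16 = 10.2000
Critical values: χ²_{0.975,17} = 7.564, χ²_{0.025,17} = 30.191
Rejection region: χ² < 7.564 or χ² > 30.191
Decision: fail to reject H₀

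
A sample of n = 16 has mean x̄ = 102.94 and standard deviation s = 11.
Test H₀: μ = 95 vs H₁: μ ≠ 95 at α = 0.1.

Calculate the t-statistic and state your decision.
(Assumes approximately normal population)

df = n - 1 = 15
SE = s/√n = 11/√16 = 2.7500
t = (x̄ - μ₀)/SE = (102.94 - 95)/2.7500 = 2.8873
Critical value: t_{0.05,15} = ±1.753
p-value ≈ 0.0113
Decision: reject H₀

Answer: t = 2.8873, reject H₀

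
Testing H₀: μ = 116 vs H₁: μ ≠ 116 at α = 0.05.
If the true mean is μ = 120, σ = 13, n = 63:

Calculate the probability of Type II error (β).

SE = σ/√n = 13/√63 = 1.6378
Critical values: μ₀ ± z_0.025×SE = 116 ± 1.960×1.6378
Acceptance region: (112.7899, 119.2101)
Under H₁ (μ = 120): z_high = (119.2101 - 120)/1.6378 = -0.4823, z_low = (112.7899 - 120)/1.6378 = -4.4023
β = P(not reject | H₁) = Φ(-0.4823) - Φ(-4.4023) ≈ 0.3148

Answer: β ≈ 0.3148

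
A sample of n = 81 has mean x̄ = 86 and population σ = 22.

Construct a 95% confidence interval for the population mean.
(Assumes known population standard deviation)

Answer: (81.2090, 90.7910)

Derivation:
Confidence level: 95%, α = 0.05
z_0.025 = 1.960
SE = σ/√n = 22/√81 = 2.4444
Margin of error = 1.960 × 2.4444 = 4.7910
CI: x̄ ± margin = 86 ± 4.7910
CI: (81.2090, 90.7910)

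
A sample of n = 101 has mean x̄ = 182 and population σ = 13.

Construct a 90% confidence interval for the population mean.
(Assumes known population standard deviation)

Confidence level: 90%, α = 0.1
z_0.05 = 1.645
SE = σ/√n = 13/√101 = 1.2935
Margin of error = 1.645 × 1.2935 = 2.1278
CI: x̄ ± margin = 182 ± 2.1278
CI: (179.8722, 184.1278)

Answer: (179.8722, 184.1278)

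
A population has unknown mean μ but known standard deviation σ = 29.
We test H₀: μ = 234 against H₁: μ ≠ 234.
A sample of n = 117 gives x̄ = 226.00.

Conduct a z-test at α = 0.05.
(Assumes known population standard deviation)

Answer: z = -2.9838, reject H₀

Derivation:
Standard error: SE = σ/√n = 29/√117 = 2.6811
z-statistic: z = (x̄ - μ₀)/SE = (226.00 - 234)/2.6811 = -2.9838
Critical value: ±1.960
p-value = 0.0028
Decision: reject H₀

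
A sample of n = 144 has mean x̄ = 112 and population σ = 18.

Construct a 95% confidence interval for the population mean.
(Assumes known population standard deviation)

Answer: (109.0600, 114.9400)

Derivation:
Confidence level: 95%, α = 0.05
z_0.025 = 1.960
SE = σ/√n = 18/√144 = 1.5000
Margin of error = 1.960 × 1.5000 = 2.9400
CI: x̄ ± margin = 112 ± 2.9400
CI: (109.0600, 114.9400)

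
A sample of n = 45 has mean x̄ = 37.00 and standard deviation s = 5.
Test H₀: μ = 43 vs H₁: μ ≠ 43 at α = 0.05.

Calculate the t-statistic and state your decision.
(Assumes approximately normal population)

df = n - 1 = 44
SE = s/√n = 5/√45 = 0.7454
t = (x̄ - μ₀)/SE = (37.00 - 43)/0.7454 = -8.0494
Critical value: t_{0.025,44} = ±2.015
p-value < 0.0001
Decision: reject H₀

Answer: t = -8.0494, reject H₀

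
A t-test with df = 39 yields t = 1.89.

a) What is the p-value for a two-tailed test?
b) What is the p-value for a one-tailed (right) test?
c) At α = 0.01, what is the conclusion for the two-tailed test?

Answer: a) 0.0662, b) 0.0331, c) fail to reject H₀

Derivation:
Using t-distribution with df = 39:
a) Two-tailed: p = 2×P(T > 1.89) = 0.0662
b) One-tailed: p = P(T > 1.89) = 0.0331
c) 0.0662 ≥ 0.01, fail to reject H₀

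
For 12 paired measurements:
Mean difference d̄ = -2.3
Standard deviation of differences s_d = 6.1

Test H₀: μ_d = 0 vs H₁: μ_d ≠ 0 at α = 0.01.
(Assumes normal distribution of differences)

df = n - 1 = 11
SE = s_d/√n = 6.1/√12 = 1.7609
t = d̄/SE = -2.3/1.7609 = -1.3062
Critical value: t_{0.005,11} = ±3.106
p-value ≈ 0.2181
Decision: fail to reject H₀

Answer: t = -1.3062, fail to reject H₀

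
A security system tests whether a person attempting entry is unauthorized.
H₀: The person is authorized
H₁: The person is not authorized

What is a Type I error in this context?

Type I error: rejecting H₀ when it is actually true (false positive).
Type II error: failing to reject H₀ when H₁ is actually true (false negative).

Answer: Denying entry to an authorized person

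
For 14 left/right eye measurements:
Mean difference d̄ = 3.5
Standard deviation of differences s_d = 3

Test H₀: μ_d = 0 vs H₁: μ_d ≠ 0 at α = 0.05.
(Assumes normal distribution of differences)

df = n - 1 = 13
SE = s_d/√n = 3/√14 = 0.8018
t = d̄/SE = 3.5/0.8018 = 4.3652
Critical value: t_{0.025,13} = ±2.160
p-value ≈ 0.0008
Decision: reject H₀

Answer: t = 4.3652, reject H₀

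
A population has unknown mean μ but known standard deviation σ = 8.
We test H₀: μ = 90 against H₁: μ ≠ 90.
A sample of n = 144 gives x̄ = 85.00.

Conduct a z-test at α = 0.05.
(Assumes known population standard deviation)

Answer: z = -7.4996, reject H₀

Derivation:
Standard error: SE = σ/√n = 8/√144 = 0.6667
z-statistic: z = (x̄ - μ₀)/SE = (85.00 - 90)/0.6667 = -7.4996
Critical value: ±1.960
p-value < 0.0001
Decision: reject H₀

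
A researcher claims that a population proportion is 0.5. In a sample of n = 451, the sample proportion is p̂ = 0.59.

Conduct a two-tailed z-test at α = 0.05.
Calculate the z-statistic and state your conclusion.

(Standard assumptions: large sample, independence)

H₀: p = 0.5, H₁: p ≠ 0.5
Standard error: SE = √(p₀(1-p₀)/n) = √(0.5×0.5/451) = 0.023544
z-statistic: z = (p̂ - p₀)/SE = (0.59 - 0.5)/0.023544 = 3.8226
Critical value: z_0.025 = ±1.960
p-value = 0.0001
Decision: reject H₀ at α = 0.05

Answer: z = 3.8226, reject H₀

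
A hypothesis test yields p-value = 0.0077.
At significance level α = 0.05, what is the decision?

Answer: reject H₀

Derivation:
Compare p-value to α:
0.0077 < 0.05
Decision: reject H₀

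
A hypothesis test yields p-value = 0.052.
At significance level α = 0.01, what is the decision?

Compare p-value to α:
0.052 ≥ 0.01
Decision: fail to reject H₀

Answer: fail to reject H₀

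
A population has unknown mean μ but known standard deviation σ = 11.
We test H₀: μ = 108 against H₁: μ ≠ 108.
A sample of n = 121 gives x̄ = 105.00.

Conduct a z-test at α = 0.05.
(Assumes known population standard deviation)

Answer: z = -3.0000, reject H₀

Derivation:
Standard error: SE = σ/√n = 11/√121 = 1.0000
z-statistic: z = (x̄ - μ₀)/SE = (105.00 - 108)/1.0000 = -3.0000
Critical value: ±1.960
p-value = 0.0027
Decision: reject H₀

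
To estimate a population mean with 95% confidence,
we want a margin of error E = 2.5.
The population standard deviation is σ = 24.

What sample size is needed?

z_0.025 = 1.960
n = (z×σ/E)² = (1.960×24/2.5)²
n = 354.0419
Round up: n = 355

Answer: n = 355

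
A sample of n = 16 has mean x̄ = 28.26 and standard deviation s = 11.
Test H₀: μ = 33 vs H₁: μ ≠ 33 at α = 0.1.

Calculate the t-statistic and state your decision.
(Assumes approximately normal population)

Answer: t = -1.7236, fail to reject H₀

Derivation:
df = n - 1 = 15
SE = s/√n = 11/√16 = 2.7500
t = (x̄ - μ₀)/SE = (28.26 - 33)/2.7500 = -1.7236
Critical value: t_{0.05,15} = ±1.753
p-value ≈ 0.1053
Decision: fail to reject H₀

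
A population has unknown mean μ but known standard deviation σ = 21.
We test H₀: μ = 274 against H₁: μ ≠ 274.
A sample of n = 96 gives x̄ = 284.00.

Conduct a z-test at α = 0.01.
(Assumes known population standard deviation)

Answer: z = 4.6657, reject H₀

Derivation:
Standard error: SE = σ/√n = 21/√96 = 2.1433
z-statistic: z = (x̄ - μ₀)/SE = (284.00 - 274)/2.1433 = 4.6657
Critical value: ±2.576
p-value < 0.0001
Decision: reject H₀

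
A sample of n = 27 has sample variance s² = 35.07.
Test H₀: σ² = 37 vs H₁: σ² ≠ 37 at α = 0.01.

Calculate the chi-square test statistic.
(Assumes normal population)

Answer: χ² = 24.6438, fail to reject H₀

Derivation:
df = n - 1 = 26
χ² = (n-1)s²/σ₀² = 26×35.07/37 = 24.6438
Critical values: χ²_{0.995,26} = 11.160, χ²_{0.005,26} = 48.290
Rejection region: χ² < 11.160 or χ² > 48.290
Decision: fail to reject H₀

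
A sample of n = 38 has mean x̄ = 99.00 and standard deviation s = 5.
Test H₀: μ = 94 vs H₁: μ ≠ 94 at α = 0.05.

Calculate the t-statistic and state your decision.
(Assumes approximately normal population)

df = n - 1 = 37
SE = s/√n = 5/√38 = 0.8111
t = (x̄ - μ₀)/SE = (99.00 - 94)/0.8111 = 6.1645
Critical value: t_{0.025,37} = ±2.026
p-value < 0.0001
Decision: reject H₀

Answer: t = 6.1645, reject H₀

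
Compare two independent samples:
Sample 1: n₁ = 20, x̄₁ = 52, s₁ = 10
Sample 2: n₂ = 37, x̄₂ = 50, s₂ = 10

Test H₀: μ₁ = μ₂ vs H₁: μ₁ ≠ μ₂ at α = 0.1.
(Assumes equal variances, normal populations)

Pooled variance: s²_p = [19×10² + 36×10²]/(55) = 100.0000
s_p = 10.0000
SE = s_p×√(1/n₁ + 1/n₂) = 10.0000×√(1/20 + 1/37) = 2.7754
t = (x̄₁ - x̄₂)/SE = (52 - 50)/2.7754 = 0.7206
df = 55, t-critical = ±1.673
Decision: fail to reject H₀

Answer: t = 0.7206, fail to reject H₀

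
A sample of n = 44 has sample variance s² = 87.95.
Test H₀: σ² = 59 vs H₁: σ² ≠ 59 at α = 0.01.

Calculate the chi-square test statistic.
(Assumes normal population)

df = n - 1 = 43
χ² = (n-1)s²/σ₀² = 43×87.95/59 = 64.0992
Critical values: χ²_{0.995,43} = 22.859, χ²_{0.005,43} = 70.616
Rejection region: χ² < 22.859 or χ² > 70.616
Decision: fail to reject H₀

Answer: χ² = 64.0992, fail to reject H₀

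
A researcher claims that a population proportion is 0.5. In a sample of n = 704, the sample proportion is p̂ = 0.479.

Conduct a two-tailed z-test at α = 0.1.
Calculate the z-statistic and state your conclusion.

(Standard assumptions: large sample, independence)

H₀: p = 0.5, H₁: p ≠ 0.5
Standard error: SE = √(p₀(1-p₀)/n) = √(0.5×0.5/704) = 0.018844
z-statistic: z = (p̂ - p₀)/SE = (0.479 - 0.5)/0.018844 = -1.1144
Critical value: z_0.05 = ±1.645
p-value = 0.2651
Decision: fail to reject H₀ at α = 0.1

Answer: z = -1.1144, fail to reject H₀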